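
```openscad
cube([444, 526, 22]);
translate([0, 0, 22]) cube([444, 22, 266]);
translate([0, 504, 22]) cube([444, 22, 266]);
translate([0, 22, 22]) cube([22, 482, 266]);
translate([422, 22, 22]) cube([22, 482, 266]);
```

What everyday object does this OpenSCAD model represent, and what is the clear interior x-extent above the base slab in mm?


An open box. The internal width is 400 mm.

A 444×526 base slab with four walls standing on it — an open box. The base is 444 mm wide and the walls are 22 mm thick, so the internal width is 444 − 2 × 22 = 400 mm.


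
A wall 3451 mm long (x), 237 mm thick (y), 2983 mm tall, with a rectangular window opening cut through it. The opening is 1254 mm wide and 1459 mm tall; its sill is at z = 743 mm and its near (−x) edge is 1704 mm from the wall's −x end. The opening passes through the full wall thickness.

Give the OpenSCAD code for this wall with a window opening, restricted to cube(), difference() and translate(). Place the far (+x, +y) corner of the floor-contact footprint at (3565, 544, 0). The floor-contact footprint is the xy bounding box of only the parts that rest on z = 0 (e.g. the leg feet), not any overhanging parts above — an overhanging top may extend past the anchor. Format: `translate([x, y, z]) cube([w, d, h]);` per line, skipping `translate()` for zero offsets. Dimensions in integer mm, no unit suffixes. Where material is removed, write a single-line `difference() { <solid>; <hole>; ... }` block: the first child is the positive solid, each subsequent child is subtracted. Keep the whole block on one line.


difference() { translate([114, 307, 0]) cube([3451, 237, 2983]); translate([1818, 307, 743]) cube([1254, 237, 1459]); }


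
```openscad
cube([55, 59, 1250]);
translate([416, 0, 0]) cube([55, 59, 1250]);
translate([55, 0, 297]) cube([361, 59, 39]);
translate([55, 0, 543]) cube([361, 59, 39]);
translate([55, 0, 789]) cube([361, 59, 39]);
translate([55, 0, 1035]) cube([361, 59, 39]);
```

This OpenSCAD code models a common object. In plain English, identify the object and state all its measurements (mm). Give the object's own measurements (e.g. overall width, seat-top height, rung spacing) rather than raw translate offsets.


A straight ladder. Two 55×59 mm vertical rails, 1250 mm tall, stand 471 mm apart (outside-to-outside) with their front faces coplanar on the −y side. 4 rungs, each 59 mm deep and 39 mm tall, span between the inner faces of the rails, front faces flush with the rails. The lowest rung's underside is at z = 297 mm and rungs are spaced 246 mm apart (underside to underside).


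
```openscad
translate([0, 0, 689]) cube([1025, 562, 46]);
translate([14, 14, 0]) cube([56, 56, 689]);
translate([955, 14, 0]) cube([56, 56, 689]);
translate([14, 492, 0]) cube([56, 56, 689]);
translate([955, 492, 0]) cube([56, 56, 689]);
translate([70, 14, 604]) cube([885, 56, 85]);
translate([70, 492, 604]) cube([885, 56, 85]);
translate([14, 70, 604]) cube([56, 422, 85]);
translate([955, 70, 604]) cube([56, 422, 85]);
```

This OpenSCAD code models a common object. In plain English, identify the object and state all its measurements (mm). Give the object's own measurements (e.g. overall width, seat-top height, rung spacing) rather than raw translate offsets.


A rectangular dining table. The top is 1025×562×46 mm with its upper surface at z = 735 mm. It stands on four 56×56 mm square legs, each inset 14 mm from the nearest pair of top edges, running from the floor to the underside of the top. Four apron rails, 56 mm thick and 85 mm tall, run between adjacent legs with their top edges flush with the underside of the top and their outer faces flush with the legs' outer faces.


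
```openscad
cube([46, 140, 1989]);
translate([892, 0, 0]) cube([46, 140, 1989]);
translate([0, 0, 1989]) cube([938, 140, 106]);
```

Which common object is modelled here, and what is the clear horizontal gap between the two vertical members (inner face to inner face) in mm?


A door frame. The clear opening width is 846 mm.

Two 1989 mm tall posts with a header on top — a door frame. The left jamb is 46 mm wide at x = 0; the right jamb starts at x = 892. The clear opening is 892 − 46 = 846 mm.


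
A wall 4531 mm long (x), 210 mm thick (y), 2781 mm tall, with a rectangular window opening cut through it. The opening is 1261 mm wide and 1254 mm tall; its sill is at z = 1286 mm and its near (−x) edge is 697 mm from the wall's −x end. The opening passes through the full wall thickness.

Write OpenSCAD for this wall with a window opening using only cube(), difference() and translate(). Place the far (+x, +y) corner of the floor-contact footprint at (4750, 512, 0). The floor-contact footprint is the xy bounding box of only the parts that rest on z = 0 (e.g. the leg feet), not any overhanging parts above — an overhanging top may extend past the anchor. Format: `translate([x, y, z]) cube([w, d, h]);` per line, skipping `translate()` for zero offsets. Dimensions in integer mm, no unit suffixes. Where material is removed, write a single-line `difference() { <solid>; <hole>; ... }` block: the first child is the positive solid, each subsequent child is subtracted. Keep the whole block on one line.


difference() { translate([219, 302, 0]) cube([4531, 210, 2781]); translate([916, 302, 1286]) cube([1261, 210, 1254]); }


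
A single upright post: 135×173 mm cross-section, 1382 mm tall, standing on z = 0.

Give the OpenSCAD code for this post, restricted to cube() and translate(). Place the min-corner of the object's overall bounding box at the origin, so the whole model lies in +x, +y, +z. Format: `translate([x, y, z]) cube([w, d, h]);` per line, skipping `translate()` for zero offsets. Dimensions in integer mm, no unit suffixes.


cube([135, 173, 1382]);


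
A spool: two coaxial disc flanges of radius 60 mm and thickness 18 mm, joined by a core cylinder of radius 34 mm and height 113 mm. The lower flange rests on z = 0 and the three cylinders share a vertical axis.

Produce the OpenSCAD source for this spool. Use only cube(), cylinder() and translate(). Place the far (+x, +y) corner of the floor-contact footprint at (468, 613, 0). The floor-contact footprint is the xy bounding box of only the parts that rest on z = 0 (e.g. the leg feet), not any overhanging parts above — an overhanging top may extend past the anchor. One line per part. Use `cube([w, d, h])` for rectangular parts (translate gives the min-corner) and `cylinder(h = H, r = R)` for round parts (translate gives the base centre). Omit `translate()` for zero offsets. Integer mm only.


translate([408, 553, 0]) cylinder(h = 18, r = 60);
translate([408, 553, 18]) cylinder(h = 113, r = 34);
translate([408, 553, 131]) cylinder(h = 18, r = 60);


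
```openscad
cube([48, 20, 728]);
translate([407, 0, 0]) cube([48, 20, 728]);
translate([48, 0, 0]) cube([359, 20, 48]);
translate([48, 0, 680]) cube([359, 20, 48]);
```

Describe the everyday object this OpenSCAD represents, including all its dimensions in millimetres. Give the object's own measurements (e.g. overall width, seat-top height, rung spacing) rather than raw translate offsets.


A rectangular picture frame lying in the x–z plane (depth along y). The opening is 359 mm wide (x) by 632 mm tall (z), surrounded by a border 48 mm wide on all four sides. The frame is 20 mm deep and is made of two full-height vertical stiles with two horizontal rails fitted between them.


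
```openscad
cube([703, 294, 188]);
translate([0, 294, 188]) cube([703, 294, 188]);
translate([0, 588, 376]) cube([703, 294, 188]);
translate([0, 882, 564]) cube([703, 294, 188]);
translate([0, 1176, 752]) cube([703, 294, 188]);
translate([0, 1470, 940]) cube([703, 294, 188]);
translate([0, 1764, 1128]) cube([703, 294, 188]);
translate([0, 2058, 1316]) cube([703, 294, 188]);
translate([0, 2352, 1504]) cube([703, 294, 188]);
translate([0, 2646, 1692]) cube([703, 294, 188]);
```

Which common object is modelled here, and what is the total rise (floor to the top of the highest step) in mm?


A staircase. The total rise is 1880 mm.

10 identical blocks, each offset up and back from the previous — a staircase. Each step is 188 mm tall and there are 10 of them, so the total rise is 10 × 188 = 1880 mm.


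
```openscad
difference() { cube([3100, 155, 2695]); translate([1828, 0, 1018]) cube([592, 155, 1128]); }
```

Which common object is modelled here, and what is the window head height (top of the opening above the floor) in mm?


A wall with a window opening. The window head height is 2146 mm.

A wall with a rectangular opening subtracted — a window. Sill at z = 1018, opening 1128 mm tall, so the head is at 1018 + 1128 = 2146 mm.


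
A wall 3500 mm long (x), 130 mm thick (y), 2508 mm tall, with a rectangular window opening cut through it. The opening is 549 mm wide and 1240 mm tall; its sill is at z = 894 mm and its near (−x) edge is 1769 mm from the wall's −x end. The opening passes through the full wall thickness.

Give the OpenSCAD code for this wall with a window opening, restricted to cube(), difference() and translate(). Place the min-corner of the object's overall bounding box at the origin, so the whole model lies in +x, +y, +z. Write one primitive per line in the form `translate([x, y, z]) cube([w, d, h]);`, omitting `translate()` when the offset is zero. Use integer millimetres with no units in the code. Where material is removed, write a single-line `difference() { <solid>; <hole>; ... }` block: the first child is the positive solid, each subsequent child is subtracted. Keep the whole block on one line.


difference() { cube([3500, 130, 2508]); translate([1769, 0, 894]) cube([549, 130, 1240]); }


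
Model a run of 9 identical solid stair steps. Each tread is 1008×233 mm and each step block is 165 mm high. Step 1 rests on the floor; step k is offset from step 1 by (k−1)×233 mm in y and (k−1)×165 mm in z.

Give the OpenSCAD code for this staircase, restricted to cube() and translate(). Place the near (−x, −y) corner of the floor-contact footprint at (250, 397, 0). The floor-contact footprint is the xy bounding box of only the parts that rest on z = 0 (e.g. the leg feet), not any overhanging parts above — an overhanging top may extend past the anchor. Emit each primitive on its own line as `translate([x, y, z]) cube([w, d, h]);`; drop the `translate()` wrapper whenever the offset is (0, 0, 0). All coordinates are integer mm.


translate([250, 397, 0]) cube([1008, 233, 165]);
translate([250, 630, 165]) cube([1008, 233, 165]);
translate([250, 863, 330]) cube([1008, 233, 165]);
translate([250, 1096, 495]) cube([1008, 233, 165]);
translate([250, 1329, 660]) cube([1008, 233, 165]);
translate([250, 1562, 825]) cube([1008, 233, 165]);
translate([250, 1795, 990]) cube([1008, 233, 165]);
translate([250, 2028, 1155]) cube([1008, 233, 165]);
translate([250, 2261, 1320]) cube([1008, 233, 165]);


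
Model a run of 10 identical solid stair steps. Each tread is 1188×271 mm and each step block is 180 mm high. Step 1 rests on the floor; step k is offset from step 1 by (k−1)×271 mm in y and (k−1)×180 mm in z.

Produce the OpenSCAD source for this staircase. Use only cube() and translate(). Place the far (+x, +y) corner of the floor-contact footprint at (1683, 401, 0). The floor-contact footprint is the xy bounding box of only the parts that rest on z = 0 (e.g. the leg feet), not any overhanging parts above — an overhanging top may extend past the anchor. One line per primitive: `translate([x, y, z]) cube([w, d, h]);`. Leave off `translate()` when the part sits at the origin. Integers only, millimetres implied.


translate([495, 130, 0]) cube([1188, 271, 180]);
translate([495, 401, 180]) cube([1188, 271, 180]);
translate([495, 672, 360]) cube([1188, 271, 180]);
translate([495, 943, 540]) cube([1188, 271, 180]);
translate([495, 1214, 720]) cube([1188, 271, 180]);
translate([495, 1485, 900]) cube([1188, 271, 180]);
translate([495, 1756, 1080]) cube([1188, 271, 180]);
translate([495, 2027, 1260]) cube([1188, 271, 180]);
translate([495, 2298, 1440]) cube([1188, 271, 180]);
translate([495, 2569, 1620]) cube([1188, 271, 180]);


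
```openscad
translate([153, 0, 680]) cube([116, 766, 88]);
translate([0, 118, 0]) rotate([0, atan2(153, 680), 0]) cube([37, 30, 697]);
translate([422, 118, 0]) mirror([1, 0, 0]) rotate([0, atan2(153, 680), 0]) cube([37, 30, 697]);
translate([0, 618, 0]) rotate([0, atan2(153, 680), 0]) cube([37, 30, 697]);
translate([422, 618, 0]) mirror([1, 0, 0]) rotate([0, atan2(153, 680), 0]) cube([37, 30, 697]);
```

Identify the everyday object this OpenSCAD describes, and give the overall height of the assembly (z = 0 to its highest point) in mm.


A sawhorse. The overall height is 768 mm.

A beam across two mirrored pairs of raked legs — a sawhorse. The beam's underside is at z = 680 (matching the legs' vertical rise in atan2(153, 680)) and the beam is 88 mm tall, so its top is at 680 + 88 = 768 mm. The raked legs top out at the beam's underside, so that is the highest point.


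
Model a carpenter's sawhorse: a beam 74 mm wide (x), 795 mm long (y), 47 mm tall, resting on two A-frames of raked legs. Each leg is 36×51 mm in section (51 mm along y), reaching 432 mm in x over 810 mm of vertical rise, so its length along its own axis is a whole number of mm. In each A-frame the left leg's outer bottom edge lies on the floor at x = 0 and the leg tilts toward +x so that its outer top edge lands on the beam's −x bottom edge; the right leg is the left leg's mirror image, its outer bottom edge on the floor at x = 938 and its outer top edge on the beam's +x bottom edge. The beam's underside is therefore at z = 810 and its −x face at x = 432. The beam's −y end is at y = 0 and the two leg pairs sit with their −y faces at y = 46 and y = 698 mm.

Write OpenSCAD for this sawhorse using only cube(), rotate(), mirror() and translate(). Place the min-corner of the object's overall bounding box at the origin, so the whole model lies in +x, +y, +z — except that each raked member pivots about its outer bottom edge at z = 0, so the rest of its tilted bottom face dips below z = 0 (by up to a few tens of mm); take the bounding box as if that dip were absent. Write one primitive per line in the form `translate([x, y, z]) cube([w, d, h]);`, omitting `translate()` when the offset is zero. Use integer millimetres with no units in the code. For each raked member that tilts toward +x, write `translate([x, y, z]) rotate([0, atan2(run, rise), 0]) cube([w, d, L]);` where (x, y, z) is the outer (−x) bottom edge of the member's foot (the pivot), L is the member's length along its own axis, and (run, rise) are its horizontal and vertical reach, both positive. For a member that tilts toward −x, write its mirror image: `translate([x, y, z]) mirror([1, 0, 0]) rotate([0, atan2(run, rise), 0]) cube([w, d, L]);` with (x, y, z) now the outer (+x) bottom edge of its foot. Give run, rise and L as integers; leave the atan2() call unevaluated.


translate([432, 0, 810]) cube([74, 795, 47]);
translate([0, 46, 0]) rotate([0, atan2(432, 810), 0]) cube([36, 51, 918]);
translate([938, 46, 0]) mirror([1, 0, 0]) rotate([0, atan2(432, 810), 0]) cube([36, 51, 918]);
translate([0, 698, 0]) rotate([0, atan2(432, 810), 0]) cube([36, 51, 918]);
translate([938, 698, 0]) mirror([1, 0, 0]) rotate([0, atan2(432, 810), 0]) cube([36, 51, 918]);


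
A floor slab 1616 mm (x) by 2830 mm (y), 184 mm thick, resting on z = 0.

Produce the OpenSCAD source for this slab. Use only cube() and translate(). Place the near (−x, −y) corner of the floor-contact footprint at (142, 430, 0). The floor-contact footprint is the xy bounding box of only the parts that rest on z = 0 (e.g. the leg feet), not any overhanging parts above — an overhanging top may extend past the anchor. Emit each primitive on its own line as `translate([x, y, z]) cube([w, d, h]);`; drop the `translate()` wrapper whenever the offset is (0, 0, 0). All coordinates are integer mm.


translate([142, 430, 0]) cube([1616, 2830, 184]);


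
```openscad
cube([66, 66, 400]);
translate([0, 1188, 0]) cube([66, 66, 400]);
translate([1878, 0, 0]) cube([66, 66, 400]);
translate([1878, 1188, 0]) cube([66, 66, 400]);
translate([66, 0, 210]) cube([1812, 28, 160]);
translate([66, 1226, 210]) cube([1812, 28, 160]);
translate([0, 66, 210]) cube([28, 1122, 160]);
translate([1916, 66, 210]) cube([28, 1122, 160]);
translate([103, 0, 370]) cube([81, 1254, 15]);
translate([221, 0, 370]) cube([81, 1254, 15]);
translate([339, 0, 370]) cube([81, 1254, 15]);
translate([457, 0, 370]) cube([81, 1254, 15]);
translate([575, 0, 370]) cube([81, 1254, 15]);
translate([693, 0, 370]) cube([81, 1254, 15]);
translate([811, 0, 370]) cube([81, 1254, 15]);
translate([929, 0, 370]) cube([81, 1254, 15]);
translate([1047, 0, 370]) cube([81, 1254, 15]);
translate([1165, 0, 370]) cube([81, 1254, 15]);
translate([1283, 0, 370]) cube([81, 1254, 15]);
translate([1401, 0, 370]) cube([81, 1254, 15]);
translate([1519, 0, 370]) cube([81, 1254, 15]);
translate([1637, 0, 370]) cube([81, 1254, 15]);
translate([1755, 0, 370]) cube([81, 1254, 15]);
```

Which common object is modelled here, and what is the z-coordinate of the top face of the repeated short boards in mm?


A bed frame. The slat-top height is 385 mm.

Four posts, four rails, and a row of slats — a bed frame. Slats sit on the rails at z = 210 + 160 = 370; with slat thickness 15, the top is 385 mm.


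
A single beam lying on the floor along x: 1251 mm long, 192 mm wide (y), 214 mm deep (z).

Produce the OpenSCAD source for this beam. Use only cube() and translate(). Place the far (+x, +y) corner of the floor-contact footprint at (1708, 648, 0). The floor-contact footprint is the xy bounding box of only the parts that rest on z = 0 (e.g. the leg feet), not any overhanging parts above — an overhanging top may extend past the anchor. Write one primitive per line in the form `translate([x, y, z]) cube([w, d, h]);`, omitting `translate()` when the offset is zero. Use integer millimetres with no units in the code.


translate([457, 456, 0]) cube([1251, 192, 214]);


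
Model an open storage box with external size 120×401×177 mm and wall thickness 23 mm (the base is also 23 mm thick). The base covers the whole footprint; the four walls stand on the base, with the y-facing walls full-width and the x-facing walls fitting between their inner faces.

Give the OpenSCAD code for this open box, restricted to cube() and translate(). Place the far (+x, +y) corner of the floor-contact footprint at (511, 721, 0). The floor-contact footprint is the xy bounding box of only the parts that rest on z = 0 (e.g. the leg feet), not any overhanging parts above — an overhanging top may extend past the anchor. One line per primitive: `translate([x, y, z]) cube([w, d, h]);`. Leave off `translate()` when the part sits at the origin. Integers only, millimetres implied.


translate([391, 320, 0]) cube([120, 401, 23]);
translate([391, 320, 23]) cube([120, 23, 154]);
translate([391, 698, 23]) cube([120, 23, 154]);
translate([391, 343, 23]) cube([23, 355, 154]);
translate([488, 343, 23]) cube([23, 355, 154]);


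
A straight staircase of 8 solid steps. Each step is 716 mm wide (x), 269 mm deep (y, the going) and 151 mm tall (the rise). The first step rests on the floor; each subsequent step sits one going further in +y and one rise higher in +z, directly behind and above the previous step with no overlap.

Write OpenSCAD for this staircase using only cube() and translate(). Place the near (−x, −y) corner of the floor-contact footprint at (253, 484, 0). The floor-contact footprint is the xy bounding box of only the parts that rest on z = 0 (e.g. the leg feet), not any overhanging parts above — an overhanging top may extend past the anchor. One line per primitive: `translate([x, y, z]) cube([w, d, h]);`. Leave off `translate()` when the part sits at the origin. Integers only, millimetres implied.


translate([253, 484, 0]) cube([716, 269, 151]);
translate([253, 753, 151]) cube([716, 269, 151]);
translate([253, 1022, 302]) cube([716, 269, 151]);
translate([253, 1291, 453]) cube([716, 269, 151]);
translate([253, 1560, 604]) cube([716, 269, 151]);
translate([253, 1829, 755]) cube([716, 269, 151]);
translate([253, 2098, 906]) cube([716, 269, 151]);
translate([253, 2367, 1057]) cube([716, 269, 151]);


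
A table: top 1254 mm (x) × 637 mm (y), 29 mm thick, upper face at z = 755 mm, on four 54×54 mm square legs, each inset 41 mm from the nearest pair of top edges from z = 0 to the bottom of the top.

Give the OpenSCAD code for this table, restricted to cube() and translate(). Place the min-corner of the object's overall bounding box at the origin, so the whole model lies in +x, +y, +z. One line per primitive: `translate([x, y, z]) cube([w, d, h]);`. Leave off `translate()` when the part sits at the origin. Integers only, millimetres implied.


translate([0, 0, 726]) cube([1254, 637, 29]);
translate([41, 41, 0]) cube([54, 54, 726]);
translate([1159, 41, 0]) cube([54, 54, 726]);
translate([41, 542, 0]) cube([54, 54, 726]);
translate([1159, 542, 0]) cube([54, 54, 726]);


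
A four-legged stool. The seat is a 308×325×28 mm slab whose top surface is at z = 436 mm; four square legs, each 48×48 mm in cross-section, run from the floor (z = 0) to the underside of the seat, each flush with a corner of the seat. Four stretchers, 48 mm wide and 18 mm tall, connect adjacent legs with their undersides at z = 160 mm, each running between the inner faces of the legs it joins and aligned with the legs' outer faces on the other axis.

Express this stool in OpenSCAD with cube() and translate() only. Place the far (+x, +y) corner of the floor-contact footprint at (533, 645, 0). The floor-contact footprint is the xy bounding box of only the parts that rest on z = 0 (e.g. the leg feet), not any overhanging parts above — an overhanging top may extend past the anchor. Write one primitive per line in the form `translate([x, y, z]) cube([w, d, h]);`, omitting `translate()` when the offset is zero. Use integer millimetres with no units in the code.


// leg_h = 436 - 28 = 408
// stretcher span = 308 - 2*48 = 212
translate([225, 320, 408]) cube([308, 325, 28]);
translate([225, 320, 0]) cube([48, 48, 408]);
translate([485, 320, 0]) cube([48, 48, 408]);
translate([225, 597, 0]) cube([48, 48, 408]);
translate([485, 597, 0]) cube([48, 48, 408]);
translate([273, 320, 160]) cube([212, 48, 18]);
translate([273, 597, 160]) cube([212, 48, 18]);
translate([225, 368, 160]) cube([48, 229, 18]);
translate([485, 368, 160]) cube([48, 229, 18]);


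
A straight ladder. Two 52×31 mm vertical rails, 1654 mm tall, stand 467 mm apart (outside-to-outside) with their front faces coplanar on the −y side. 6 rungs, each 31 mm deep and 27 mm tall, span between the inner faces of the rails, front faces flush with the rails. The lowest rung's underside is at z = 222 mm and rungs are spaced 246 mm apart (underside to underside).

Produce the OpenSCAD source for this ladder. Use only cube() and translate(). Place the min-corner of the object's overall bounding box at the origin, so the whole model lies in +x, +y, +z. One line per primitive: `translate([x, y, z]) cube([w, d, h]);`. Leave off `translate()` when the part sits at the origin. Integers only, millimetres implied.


cube([52, 31, 1654]);
translate([415, 0, 0]) cube([52, 31, 1654]);
translate([52, 0, 222]) cube([363, 31, 27]);
translate([52, 0, 468]) cube([363, 31, 27]);
translate([52, 0, 714]) cube([363, 31, 27]);
translate([52, 0, 960]) cube([363, 31, 27]);
translate([52, 0, 1206]) cube([363, 31, 27]);
translate([52, 0, 1452]) cube([363, 31, 27]);


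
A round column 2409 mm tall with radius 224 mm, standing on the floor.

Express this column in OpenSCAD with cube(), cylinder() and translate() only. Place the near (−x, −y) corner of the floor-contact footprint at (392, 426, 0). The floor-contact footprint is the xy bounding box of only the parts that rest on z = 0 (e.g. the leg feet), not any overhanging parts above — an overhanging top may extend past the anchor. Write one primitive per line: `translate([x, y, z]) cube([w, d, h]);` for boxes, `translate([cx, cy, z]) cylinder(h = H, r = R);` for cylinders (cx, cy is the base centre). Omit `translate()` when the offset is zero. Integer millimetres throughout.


translate([616, 650, 0]) cylinder(h = 2409, r = 224);


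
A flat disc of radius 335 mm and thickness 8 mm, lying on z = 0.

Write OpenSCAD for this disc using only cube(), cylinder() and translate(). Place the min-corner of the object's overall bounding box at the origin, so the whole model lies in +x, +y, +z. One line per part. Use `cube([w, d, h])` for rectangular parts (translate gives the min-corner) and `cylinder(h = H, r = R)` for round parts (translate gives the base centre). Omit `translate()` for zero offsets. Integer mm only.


translate([335, 335, 0]) cylinder(h = 8, r = 335);


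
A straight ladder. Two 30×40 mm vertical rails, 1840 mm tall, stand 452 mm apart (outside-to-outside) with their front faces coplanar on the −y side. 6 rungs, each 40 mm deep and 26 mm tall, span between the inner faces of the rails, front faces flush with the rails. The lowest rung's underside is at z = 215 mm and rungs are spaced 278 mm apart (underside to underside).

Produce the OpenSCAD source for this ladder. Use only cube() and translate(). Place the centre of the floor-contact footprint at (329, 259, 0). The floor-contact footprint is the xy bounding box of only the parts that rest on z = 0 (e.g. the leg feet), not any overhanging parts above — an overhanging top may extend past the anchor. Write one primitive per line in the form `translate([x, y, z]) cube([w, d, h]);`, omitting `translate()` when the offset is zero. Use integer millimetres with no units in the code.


translate([103, 239, 0]) cube([30, 40, 1840]);
translate([525, 239, 0]) cube([30, 40, 1840]);
translate([133, 239, 215]) cube([392, 40, 26]);
translate([133, 239, 493]) cube([392, 40, 26]);
translate([133, 239, 771]) cube([392, 40, 26]);
translate([133, 239, 1049]) cube([392, 40, 26]);
translate([133, 239, 1327]) cube([392, 40, 26]);
translate([133, 239, 1605]) cube([392, 40, 26]);


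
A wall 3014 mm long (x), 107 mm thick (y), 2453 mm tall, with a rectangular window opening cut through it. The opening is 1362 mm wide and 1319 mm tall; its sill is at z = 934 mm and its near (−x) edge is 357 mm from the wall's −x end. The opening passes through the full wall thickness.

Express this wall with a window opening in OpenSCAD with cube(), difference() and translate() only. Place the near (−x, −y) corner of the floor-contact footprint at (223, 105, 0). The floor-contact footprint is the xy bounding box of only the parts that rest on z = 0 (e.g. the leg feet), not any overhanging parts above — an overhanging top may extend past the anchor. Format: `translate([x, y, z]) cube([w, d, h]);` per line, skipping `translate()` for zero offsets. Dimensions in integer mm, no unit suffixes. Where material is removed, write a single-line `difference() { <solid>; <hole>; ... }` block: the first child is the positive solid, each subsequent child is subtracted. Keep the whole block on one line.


difference() { translate([223, 105, 0]) cube([3014, 107, 2453]); translate([580, 105, 934]) cube([1362, 107, 1319]); }


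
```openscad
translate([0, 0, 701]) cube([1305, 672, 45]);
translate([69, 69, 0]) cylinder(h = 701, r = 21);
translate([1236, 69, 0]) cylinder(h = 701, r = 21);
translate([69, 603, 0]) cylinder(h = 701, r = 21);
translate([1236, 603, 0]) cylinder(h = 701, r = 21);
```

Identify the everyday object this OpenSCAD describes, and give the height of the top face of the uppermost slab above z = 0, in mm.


A table. The table height is 746 mm.

A 1305×672×45 slab sits at z = 701 on four Ø42 mm round legs — a table. The top surface is at 701 + 45 = 746 mm.


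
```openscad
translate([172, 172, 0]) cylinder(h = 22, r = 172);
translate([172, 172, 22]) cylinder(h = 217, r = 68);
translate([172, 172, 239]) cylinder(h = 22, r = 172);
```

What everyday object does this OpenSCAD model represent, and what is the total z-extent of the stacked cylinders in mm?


A spool. The overall height is 261 mm.

Three coaxial cylinders, large–small–large — a spool. Two 22 mm flanges and a 217 mm core give 22 + 217 + 22 = 261 mm.


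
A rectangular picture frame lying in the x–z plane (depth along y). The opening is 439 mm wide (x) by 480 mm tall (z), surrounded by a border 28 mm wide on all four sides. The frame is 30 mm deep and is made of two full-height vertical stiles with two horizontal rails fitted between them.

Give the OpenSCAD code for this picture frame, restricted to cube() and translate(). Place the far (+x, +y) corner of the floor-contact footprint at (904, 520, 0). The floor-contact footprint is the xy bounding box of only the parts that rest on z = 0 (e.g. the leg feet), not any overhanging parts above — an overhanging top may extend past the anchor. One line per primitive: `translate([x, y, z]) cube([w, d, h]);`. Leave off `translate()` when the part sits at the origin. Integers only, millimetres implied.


translate([409, 490, 0]) cube([28, 30, 536]);
translate([876, 490, 0]) cube([28, 30, 536]);
translate([437, 490, 0]) cube([439, 30, 28]);
translate([437, 490, 508]) cube([439, 30, 28]);


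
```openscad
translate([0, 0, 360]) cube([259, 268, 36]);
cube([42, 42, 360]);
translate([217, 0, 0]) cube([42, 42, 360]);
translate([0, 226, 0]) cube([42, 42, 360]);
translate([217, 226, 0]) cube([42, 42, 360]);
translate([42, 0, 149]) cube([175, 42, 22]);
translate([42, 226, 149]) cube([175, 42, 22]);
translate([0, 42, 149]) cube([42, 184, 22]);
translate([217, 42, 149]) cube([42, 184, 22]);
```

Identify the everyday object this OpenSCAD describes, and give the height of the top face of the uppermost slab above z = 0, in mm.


A stool. The seat height is 396 mm.

A 259×268×36 slab at z = 360 on four corner posts — a stool. The seat top is 360 + 36 = 396 mm.


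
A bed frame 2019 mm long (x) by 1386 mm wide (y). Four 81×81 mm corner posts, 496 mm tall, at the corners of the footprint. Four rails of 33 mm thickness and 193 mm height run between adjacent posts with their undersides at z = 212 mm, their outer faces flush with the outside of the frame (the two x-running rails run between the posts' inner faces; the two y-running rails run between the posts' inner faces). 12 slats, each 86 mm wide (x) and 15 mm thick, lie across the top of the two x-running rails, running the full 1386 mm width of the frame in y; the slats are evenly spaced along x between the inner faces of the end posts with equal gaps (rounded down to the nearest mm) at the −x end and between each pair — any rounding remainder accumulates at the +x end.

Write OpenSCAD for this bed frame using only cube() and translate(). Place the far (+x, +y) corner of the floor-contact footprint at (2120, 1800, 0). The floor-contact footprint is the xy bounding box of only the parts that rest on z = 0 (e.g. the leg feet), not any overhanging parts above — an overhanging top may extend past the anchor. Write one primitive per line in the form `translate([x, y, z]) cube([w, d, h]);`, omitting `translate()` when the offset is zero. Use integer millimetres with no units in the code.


translate([101, 414, 0]) cube([81, 81, 496]);
translate([101, 1719, 0]) cube([81, 81, 496]);
translate([2039, 414, 0]) cube([81, 81, 496]);
translate([2039, 1719, 0]) cube([81, 81, 496]);
translate([182, 414, 212]) cube([1857, 33, 193]);
translate([182, 1767, 212]) cube([1857, 33, 193]);
translate([101, 495, 212]) cube([33, 1224, 193]);
translate([2087, 495, 212]) cube([33, 1224, 193]);
translate([245, 414, 405]) cube([86, 1386, 15]);
translate([394, 414, 405]) cube([86, 1386, 15]);
translate([543, 414, 405]) cube([86, 1386, 15]);
translate([692, 414, 405]) cube([86, 1386, 15]);
translate([841, 414, 405]) cube([86, 1386, 15]);
translate([990, 414, 405]) cube([86, 1386, 15]);
translate([1139, 414, 405]) cube([86, 1386, 15]);
translate([1288, 414, 405]) cube([86, 1386, 15]);
translate([1437, 414, 405]) cube([86, 1386, 15]);
translate([1586, 414, 405]) cube([86, 1386, 15]);
translate([1735, 414, 405]) cube([86, 1386, 15]);
translate([1884, 414, 405]) cube([86, 1386, 15]);


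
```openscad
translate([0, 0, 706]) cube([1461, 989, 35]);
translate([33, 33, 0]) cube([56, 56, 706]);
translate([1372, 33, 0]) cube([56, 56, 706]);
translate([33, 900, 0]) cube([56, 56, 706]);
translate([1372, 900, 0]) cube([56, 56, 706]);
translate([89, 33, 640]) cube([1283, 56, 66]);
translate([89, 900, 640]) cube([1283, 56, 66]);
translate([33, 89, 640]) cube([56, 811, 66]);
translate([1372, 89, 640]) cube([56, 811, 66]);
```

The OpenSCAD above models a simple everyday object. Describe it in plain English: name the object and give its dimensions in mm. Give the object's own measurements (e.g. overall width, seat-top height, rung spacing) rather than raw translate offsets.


A rectangular dining table. The top is 1461×989×35 mm with its upper surface at z = 741 mm. It stands on four 56×56 mm square legs, each inset 33 mm from the nearest pair of top edges, running from the floor to the underside of the top. Four apron rails, 56 mm thick and 66 mm tall, run between adjacent legs with their top edges flush with the underside of the top and their outer faces flush with the legs' outer faces.


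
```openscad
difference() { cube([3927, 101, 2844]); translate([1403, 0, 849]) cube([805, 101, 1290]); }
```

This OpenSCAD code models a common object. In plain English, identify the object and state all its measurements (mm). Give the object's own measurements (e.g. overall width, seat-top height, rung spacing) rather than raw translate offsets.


A wall 3927 mm long (x), 101 mm thick (y), 2844 mm tall, with a rectangular window opening cut through it. The opening is 805 mm wide and 1290 mm tall; its sill is at z = 849 mm and its near (−x) edge is 1403 mm from the wall's −x end. The opening passes through the full wall thickness.


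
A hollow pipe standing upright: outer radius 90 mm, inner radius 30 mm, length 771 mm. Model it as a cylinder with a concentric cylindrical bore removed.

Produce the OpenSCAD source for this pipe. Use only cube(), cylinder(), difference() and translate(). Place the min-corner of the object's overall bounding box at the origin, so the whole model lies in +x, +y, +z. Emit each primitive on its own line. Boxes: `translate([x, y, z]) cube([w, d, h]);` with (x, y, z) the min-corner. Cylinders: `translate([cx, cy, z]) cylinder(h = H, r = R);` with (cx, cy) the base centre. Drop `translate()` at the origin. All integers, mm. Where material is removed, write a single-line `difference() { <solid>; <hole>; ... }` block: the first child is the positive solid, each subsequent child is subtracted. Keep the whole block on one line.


difference() { translate([90, 90, 0]) cylinder(h = 771, r = 90); translate([90, 90, 0]) cylinder(h = 771, r = 30); }


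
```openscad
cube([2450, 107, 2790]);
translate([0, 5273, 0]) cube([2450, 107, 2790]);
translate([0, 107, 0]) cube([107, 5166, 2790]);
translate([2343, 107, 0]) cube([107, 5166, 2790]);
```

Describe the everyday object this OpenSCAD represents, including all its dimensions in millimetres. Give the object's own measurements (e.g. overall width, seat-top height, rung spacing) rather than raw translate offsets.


The wall frame of a small rectangular building: four walls, each 2790 mm tall and 107 mm thick, enclosing a footprint 2450 mm (x) by 5380 mm (y) outside-to-outside, with no floor or roof. The front and back walls (the −y and +y sides) span the full width; the two side walls fit between them.


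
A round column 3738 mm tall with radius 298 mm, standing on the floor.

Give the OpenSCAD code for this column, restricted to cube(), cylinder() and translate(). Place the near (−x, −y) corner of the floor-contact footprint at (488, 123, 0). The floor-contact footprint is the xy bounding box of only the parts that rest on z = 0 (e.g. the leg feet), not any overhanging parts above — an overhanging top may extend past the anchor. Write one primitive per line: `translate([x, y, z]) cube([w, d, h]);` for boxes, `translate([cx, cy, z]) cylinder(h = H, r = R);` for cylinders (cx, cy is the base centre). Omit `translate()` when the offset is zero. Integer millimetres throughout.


translate([786, 421, 0]) cylinder(h = 3738, r = 298);


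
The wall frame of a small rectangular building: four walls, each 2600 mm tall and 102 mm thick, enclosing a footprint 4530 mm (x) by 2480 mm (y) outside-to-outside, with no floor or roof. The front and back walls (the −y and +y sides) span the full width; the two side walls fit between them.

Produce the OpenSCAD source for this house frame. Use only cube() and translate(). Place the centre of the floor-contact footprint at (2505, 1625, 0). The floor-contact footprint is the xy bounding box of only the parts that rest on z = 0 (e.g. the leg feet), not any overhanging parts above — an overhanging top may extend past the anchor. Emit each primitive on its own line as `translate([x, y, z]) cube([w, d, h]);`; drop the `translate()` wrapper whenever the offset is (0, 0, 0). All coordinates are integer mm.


translate([240, 385, 0]) cube([4530, 102, 2600]);
translate([240, 2763, 0]) cube([4530, 102, 2600]);
translate([240, 487, 0]) cube([102, 2276, 2600]);
translate([4668, 487, 0]) cube([102, 2276, 2600]);


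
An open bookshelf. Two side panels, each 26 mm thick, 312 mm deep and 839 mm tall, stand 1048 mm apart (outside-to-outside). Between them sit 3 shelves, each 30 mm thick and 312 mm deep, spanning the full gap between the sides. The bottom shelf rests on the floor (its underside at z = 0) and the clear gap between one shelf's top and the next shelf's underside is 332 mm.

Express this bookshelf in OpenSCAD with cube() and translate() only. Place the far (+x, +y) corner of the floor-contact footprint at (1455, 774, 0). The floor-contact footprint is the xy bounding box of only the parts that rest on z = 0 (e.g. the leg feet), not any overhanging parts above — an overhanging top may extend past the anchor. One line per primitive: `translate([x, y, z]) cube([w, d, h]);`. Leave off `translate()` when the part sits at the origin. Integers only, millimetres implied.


translate([407, 462, 0]) cube([26, 312, 839]);
translate([1429, 462, 0]) cube([26, 312, 839]);
translate([433, 462, 0]) cube([996, 312, 30]);
translate([433, 462, 362]) cube([996, 312, 30]);
translate([433, 462, 724]) cube([996, 312, 30]);


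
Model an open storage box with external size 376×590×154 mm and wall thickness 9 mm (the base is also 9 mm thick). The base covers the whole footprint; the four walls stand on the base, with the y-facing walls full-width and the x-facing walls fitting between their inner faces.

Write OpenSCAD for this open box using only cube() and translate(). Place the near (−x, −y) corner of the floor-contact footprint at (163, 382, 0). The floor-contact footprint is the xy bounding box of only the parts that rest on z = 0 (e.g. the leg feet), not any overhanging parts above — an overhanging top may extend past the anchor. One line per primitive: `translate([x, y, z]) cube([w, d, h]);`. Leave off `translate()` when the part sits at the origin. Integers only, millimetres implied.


translate([163, 382, 0]) cube([376, 590, 9]);
translate([163, 382, 9]) cube([376, 9, 145]);
translate([163, 963, 9]) cube([376, 9, 145]);
translate([163, 391, 9]) cube([9, 572, 145]);
translate([530, 391, 9]) cube([9, 572, 145]);


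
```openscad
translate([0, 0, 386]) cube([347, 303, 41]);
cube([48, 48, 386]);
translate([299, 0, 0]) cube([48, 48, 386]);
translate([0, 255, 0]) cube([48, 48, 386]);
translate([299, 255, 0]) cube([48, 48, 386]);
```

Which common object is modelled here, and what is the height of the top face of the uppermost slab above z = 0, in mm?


A stool. The seat height is 427 mm.

A 347×303×41 slab at z = 386 on four corner posts — a stool. The seat top is 386 + 41 = 427 mm.


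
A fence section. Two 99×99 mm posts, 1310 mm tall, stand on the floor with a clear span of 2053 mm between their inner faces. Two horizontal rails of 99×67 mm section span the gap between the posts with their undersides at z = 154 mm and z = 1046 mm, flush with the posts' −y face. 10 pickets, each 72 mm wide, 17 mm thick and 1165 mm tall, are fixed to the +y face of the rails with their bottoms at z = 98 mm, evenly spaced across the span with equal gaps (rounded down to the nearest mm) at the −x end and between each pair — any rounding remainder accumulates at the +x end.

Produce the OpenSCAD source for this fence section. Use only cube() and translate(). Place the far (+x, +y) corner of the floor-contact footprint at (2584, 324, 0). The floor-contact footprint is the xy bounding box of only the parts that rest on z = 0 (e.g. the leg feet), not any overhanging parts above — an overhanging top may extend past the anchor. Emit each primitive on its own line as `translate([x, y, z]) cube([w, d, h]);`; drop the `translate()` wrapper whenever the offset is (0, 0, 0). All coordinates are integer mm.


translate([333, 225, 0]) cube([99, 99, 1310]);
translate([2485, 225, 0]) cube([99, 99, 1310]);
translate([432, 225, 154]) cube([2053, 99, 67]);
translate([432, 225, 1046]) cube([2053, 99, 67]);
translate([553, 324, 98]) cube([72, 17, 1165]);
translate([746, 324, 98]) cube([72, 17, 1165]);
translate([939, 324, 98]) cube([72, 17, 1165]);
translate([1132, 324, 98]) cube([72, 17, 1165]);
translate([1325, 324, 98]) cube([72, 17, 1165]);
translate([1518, 324, 98]) cube([72, 17, 1165]);
translate([1711, 324, 98]) cube([72, 17, 1165]);
translate([1904, 324, 98]) cube([72, 17, 1165]);
translate([2097, 324, 98]) cube([72, 17, 1165]);
translate([2290, 324, 98]) cube([72, 17, 1165]);
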